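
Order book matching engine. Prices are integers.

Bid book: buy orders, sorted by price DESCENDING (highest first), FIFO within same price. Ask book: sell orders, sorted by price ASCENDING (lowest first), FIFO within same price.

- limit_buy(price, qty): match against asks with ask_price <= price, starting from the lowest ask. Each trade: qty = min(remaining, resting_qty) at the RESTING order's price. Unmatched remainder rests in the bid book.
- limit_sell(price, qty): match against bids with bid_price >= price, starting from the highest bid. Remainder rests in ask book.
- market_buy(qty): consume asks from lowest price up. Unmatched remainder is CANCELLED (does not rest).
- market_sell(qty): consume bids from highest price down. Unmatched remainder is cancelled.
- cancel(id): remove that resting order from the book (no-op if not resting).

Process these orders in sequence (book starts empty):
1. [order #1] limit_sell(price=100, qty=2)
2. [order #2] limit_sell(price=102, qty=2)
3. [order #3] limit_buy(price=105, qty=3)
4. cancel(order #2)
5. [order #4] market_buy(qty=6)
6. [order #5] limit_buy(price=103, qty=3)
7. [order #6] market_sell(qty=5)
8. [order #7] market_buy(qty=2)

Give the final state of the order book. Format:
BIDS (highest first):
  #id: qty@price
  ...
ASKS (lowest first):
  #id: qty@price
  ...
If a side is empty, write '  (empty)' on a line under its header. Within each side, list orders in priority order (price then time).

After op 1 [order #1] limit_sell(price=100, qty=2): fills=none; bids=[-] asks=[#1:2@100]
After op 2 [order #2] limit_sell(price=102, qty=2): fills=none; bids=[-] asks=[#1:2@100 #2:2@102]
After op 3 [order #3] limit_buy(price=105, qty=3): fills=#3x#1:2@100 #3x#2:1@102; bids=[-] asks=[#2:1@102]
After op 4 cancel(order #2): fills=none; bids=[-] asks=[-]
After op 5 [order #4] market_buy(qty=6): fills=none; bids=[-] asks=[-]
After op 6 [order #5] limit_buy(price=103, qty=3): fills=none; bids=[#5:3@103] asks=[-]
After op 7 [order #6] market_sell(qty=5): fills=#5x#6:3@103; bids=[-] asks=[-]
After op 8 [order #7] market_buy(qty=2): fills=none; bids=[-] asks=[-]

Answer: BIDS (highest first):
  (empty)
ASKS (lowest first):
  (empty)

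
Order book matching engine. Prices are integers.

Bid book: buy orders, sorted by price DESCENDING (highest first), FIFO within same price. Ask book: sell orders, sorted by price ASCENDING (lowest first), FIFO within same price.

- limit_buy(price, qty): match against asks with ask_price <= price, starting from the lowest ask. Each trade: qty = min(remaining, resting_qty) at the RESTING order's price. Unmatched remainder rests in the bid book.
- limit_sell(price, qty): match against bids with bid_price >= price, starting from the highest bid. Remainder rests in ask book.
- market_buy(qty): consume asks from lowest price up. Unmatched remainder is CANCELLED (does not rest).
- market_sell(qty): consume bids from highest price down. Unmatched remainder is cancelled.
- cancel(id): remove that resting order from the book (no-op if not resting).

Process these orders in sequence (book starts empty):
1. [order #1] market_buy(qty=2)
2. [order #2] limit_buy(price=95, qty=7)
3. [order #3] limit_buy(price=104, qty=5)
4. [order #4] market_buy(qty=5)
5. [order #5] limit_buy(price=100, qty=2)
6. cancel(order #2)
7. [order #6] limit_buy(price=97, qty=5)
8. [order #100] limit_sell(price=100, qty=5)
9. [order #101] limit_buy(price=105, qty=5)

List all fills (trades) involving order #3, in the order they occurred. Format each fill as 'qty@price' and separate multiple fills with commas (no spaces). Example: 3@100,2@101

Answer: 5@104

Derivation:
After op 1 [order #1] market_buy(qty=2): fills=none; bids=[-] asks=[-]
After op 2 [order #2] limit_buy(price=95, qty=7): fills=none; bids=[#2:7@95] asks=[-]
After op 3 [order #3] limit_buy(price=104, qty=5): fills=none; bids=[#3:5@104 #2:7@95] asks=[-]
After op 4 [order #4] market_buy(qty=5): fills=none; bids=[#3:5@104 #2:7@95] asks=[-]
After op 5 [order #5] limit_buy(price=100, qty=2): fills=none; bids=[#3:5@104 #5:2@100 #2:7@95] asks=[-]
After op 6 cancel(order #2): fills=none; bids=[#3:5@104 #5:2@100] asks=[-]
After op 7 [order #6] limit_buy(price=97, qty=5): fills=none; bids=[#3:5@104 #5:2@100 #6:5@97] asks=[-]
After op 8 [order #100] limit_sell(price=100, qty=5): fills=#3x#100:5@104; bids=[#5:2@100 #6:5@97] asks=[-]
After op 9 [order #101] limit_buy(price=105, qty=5): fills=none; bids=[#101:5@105 #5:2@100 #6:5@97] asks=[-]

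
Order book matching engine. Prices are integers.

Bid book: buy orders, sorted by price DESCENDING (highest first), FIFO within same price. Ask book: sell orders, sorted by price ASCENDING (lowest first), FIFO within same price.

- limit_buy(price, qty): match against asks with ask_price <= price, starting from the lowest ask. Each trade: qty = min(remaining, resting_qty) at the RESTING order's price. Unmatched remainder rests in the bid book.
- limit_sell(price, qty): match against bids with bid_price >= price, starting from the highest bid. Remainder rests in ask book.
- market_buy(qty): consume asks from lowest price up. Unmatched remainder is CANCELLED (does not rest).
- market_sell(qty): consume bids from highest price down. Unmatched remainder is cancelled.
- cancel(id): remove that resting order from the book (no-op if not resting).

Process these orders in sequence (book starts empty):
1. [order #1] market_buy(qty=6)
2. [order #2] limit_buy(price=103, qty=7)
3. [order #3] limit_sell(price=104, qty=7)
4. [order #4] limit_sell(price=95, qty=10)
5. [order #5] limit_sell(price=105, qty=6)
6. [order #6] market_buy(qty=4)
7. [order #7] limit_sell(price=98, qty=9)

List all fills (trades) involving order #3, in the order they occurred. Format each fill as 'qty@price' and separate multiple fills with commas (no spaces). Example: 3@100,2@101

After op 1 [order #1] market_buy(qty=6): fills=none; bids=[-] asks=[-]
After op 2 [order #2] limit_buy(price=103, qty=7): fills=none; bids=[#2:7@103] asks=[-]
After op 3 [order #3] limit_sell(price=104, qty=7): fills=none; bids=[#2:7@103] asks=[#3:7@104]
After op 4 [order #4] limit_sell(price=95, qty=10): fills=#2x#4:7@103; bids=[-] asks=[#4:3@95 #3:7@104]
After op 5 [order #5] limit_sell(price=105, qty=6): fills=none; bids=[-] asks=[#4:3@95 #3:7@104 #5:6@105]
After op 6 [order #6] market_buy(qty=4): fills=#6x#4:3@95 #6x#3:1@104; bids=[-] asks=[#3:6@104 #5:6@105]
After op 7 [order #7] limit_sell(price=98, qty=9): fills=none; bids=[-] asks=[#7:9@98 #3:6@104 #5:6@105]

Answer: 1@104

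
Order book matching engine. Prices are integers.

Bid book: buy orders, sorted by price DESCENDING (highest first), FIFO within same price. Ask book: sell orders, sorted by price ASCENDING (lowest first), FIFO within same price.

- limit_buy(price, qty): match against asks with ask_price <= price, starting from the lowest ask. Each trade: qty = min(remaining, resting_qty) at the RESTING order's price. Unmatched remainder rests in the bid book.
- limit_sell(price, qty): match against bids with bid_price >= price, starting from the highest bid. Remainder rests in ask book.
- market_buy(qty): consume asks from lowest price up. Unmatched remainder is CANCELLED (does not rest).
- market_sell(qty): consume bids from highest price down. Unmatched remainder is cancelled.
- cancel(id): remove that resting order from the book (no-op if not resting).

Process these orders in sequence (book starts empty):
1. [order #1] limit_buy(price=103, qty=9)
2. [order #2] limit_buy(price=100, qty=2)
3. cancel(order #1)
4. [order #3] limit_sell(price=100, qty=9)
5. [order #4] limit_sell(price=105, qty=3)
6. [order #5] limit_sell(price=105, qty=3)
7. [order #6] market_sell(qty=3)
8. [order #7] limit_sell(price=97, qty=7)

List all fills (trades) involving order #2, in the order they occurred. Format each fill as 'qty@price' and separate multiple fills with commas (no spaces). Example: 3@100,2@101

Answer: 2@100

Derivation:
After op 1 [order #1] limit_buy(price=103, qty=9): fills=none; bids=[#1:9@103] asks=[-]
After op 2 [order #2] limit_buy(price=100, qty=2): fills=none; bids=[#1:9@103 #2:2@100] asks=[-]
After op 3 cancel(order #1): fills=none; bids=[#2:2@100] asks=[-]
After op 4 [order #3] limit_sell(price=100, qty=9): fills=#2x#3:2@100; bids=[-] asks=[#3:7@100]
After op 5 [order #4] limit_sell(price=105, qty=3): fills=none; bids=[-] asks=[#3:7@100 #4:3@105]
After op 6 [order #5] limit_sell(price=105, qty=3): fills=none; bids=[-] asks=[#3:7@100 #4:3@105 #5:3@105]
After op 7 [order #6] market_sell(qty=3): fills=none; bids=[-] asks=[#3:7@100 #4:3@105 #5:3@105]
After op 8 [order #7] limit_sell(price=97, qty=7): fills=none; bids=[-] asks=[#7:7@97 #3:7@100 #4:3@105 #5:3@105]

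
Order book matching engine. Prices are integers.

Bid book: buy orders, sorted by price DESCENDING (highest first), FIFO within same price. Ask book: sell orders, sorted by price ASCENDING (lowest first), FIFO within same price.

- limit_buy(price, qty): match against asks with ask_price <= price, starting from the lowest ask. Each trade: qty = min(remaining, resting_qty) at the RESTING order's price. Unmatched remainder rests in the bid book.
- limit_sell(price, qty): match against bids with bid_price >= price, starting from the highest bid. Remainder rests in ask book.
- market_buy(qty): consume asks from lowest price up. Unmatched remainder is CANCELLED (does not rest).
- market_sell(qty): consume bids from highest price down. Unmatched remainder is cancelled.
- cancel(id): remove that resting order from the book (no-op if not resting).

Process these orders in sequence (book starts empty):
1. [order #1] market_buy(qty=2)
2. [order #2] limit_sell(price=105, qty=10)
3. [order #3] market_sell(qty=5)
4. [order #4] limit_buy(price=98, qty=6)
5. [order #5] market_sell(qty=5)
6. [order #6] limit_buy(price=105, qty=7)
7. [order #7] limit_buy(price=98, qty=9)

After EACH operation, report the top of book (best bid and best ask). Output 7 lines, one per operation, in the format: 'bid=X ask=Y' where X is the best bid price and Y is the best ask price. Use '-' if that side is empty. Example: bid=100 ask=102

Answer: bid=- ask=-
bid=- ask=105
bid=- ask=105
bid=98 ask=105
bid=98 ask=105
bid=98 ask=105
bid=98 ask=105

Derivation:
After op 1 [order #1] market_buy(qty=2): fills=none; bids=[-] asks=[-]
After op 2 [order #2] limit_sell(price=105, qty=10): fills=none; bids=[-] asks=[#2:10@105]
After op 3 [order #3] market_sell(qty=5): fills=none; bids=[-] asks=[#2:10@105]
After op 4 [order #4] limit_buy(price=98, qty=6): fills=none; bids=[#4:6@98] asks=[#2:10@105]
After op 5 [order #5] market_sell(qty=5): fills=#4x#5:5@98; bids=[#4:1@98] asks=[#2:10@105]
After op 6 [order #6] limit_buy(price=105, qty=7): fills=#6x#2:7@105; bids=[#4:1@98] asks=[#2:3@105]
After op 7 [order #7] limit_buy(price=98, qty=9): fills=none; bids=[#4:1@98 #7:9@98] asks=[#2:3@105]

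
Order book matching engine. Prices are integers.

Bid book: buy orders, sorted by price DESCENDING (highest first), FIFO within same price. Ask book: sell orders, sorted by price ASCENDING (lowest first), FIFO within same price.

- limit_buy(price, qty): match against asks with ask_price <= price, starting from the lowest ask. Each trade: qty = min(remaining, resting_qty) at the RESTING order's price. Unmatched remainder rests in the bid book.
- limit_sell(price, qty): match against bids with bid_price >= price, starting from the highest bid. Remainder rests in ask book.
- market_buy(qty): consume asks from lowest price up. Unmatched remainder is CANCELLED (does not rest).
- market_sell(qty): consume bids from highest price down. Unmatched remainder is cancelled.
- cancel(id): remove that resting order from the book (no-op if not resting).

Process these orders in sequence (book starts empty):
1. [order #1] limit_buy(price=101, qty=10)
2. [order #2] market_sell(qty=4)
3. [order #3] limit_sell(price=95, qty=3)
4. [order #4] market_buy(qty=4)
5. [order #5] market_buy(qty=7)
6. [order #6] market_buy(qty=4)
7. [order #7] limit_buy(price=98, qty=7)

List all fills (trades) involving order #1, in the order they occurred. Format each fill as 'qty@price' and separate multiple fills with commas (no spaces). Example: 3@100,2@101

After op 1 [order #1] limit_buy(price=101, qty=10): fills=none; bids=[#1:10@101] asks=[-]
After op 2 [order #2] market_sell(qty=4): fills=#1x#2:4@101; bids=[#1:6@101] asks=[-]
After op 3 [order #3] limit_sell(price=95, qty=3): fills=#1x#3:3@101; bids=[#1:3@101] asks=[-]
After op 4 [order #4] market_buy(qty=4): fills=none; bids=[#1:3@101] asks=[-]
After op 5 [order #5] market_buy(qty=7): fills=none; bids=[#1:3@101] asks=[-]
After op 6 [order #6] market_buy(qty=4): fills=none; bids=[#1:3@101] asks=[-]
After op 7 [order #7] limit_buy(price=98, qty=7): fills=none; bids=[#1:3@101 #7:7@98] asks=[-]

Answer: 4@101,3@101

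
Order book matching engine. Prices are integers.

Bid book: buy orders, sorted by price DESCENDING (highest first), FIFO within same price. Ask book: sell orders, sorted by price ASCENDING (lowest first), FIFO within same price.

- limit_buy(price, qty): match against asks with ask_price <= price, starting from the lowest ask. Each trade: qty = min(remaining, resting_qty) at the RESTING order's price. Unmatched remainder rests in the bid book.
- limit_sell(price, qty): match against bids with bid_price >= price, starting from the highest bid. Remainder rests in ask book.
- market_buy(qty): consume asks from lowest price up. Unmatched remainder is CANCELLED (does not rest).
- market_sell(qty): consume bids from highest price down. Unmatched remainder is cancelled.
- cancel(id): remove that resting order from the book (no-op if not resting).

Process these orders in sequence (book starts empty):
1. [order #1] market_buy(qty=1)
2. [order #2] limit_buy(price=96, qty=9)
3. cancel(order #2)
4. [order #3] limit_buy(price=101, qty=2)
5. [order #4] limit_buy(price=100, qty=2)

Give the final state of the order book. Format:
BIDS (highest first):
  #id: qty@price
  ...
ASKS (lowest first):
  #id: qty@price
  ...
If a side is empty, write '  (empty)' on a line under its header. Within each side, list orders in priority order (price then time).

Answer: BIDS (highest first):
  #3: 2@101
  #4: 2@100
ASKS (lowest first):
  (empty)

Derivation:
After op 1 [order #1] market_buy(qty=1): fills=none; bids=[-] asks=[-]
After op 2 [order #2] limit_buy(price=96, qty=9): fills=none; bids=[#2:9@96] asks=[-]
After op 3 cancel(order #2): fills=none; bids=[-] asks=[-]
After op 4 [order #3] limit_buy(price=101, qty=2): fills=none; bids=[#3:2@101] asks=[-]
After op 5 [order #4] limit_buy(price=100, qty=2): fills=none; bids=[#3:2@101 #4:2@100] asks=[-]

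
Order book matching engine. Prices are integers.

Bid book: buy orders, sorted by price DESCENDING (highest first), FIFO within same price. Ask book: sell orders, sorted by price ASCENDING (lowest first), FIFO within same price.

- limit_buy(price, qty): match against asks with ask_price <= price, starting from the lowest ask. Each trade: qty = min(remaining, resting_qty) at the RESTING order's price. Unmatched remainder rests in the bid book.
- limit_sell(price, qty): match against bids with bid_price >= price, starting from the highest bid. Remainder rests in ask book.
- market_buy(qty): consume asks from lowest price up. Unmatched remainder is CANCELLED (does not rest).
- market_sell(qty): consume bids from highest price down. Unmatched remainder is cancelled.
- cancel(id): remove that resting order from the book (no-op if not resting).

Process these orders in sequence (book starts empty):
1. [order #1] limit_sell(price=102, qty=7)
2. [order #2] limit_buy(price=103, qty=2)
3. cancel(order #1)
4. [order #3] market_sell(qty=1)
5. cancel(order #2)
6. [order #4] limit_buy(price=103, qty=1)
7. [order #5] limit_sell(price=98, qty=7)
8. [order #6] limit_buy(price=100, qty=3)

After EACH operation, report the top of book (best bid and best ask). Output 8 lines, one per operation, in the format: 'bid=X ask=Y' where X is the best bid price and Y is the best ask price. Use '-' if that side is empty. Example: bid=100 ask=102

After op 1 [order #1] limit_sell(price=102, qty=7): fills=none; bids=[-] asks=[#1:7@102]
After op 2 [order #2] limit_buy(price=103, qty=2): fills=#2x#1:2@102; bids=[-] asks=[#1:5@102]
After op 3 cancel(order #1): fills=none; bids=[-] asks=[-]
After op 4 [order #3] market_sell(qty=1): fills=none; bids=[-] asks=[-]
After op 5 cancel(order #2): fills=none; bids=[-] asks=[-]
After op 6 [order #4] limit_buy(price=103, qty=1): fills=none; bids=[#4:1@103] asks=[-]
After op 7 [order #5] limit_sell(price=98, qty=7): fills=#4x#5:1@103; bids=[-] asks=[#5:6@98]
After op 8 [order #6] limit_buy(price=100, qty=3): fills=#6x#5:3@98; bids=[-] asks=[#5:3@98]

Answer: bid=- ask=102
bid=- ask=102
bid=- ask=-
bid=- ask=-
bid=- ask=-
bid=103 ask=-
bid=- ask=98
bid=- ask=98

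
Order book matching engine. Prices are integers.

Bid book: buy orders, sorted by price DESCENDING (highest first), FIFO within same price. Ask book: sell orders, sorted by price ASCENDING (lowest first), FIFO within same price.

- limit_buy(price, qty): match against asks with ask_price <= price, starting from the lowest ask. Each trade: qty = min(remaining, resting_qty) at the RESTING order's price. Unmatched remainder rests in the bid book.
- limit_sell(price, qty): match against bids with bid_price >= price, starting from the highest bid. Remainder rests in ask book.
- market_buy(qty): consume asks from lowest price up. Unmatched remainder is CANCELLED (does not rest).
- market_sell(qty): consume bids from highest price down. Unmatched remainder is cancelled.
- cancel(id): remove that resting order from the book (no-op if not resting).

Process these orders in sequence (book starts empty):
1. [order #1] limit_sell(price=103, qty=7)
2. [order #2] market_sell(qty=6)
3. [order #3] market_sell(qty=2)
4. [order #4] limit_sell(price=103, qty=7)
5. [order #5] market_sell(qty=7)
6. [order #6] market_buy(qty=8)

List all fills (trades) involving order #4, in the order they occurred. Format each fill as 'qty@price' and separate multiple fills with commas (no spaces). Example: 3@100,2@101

Answer: 1@103

Derivation:
After op 1 [order #1] limit_sell(price=103, qty=7): fills=none; bids=[-] asks=[#1:7@103]
After op 2 [order #2] market_sell(qty=6): fills=none; bids=[-] asks=[#1:7@103]
After op 3 [order #3] market_sell(qty=2): fills=none; bids=[-] asks=[#1:7@103]
After op 4 [order #4] limit_sell(price=103, qty=7): fills=none; bids=[-] asks=[#1:7@103 #4:7@103]
After op 5 [order #5] market_sell(qty=7): fills=none; bids=[-] asks=[#1:7@103 #4:7@103]
After op 6 [order #6] market_buy(qty=8): fills=#6x#1:7@103 #6x#4:1@103; bids=[-] asks=[#4:6@103]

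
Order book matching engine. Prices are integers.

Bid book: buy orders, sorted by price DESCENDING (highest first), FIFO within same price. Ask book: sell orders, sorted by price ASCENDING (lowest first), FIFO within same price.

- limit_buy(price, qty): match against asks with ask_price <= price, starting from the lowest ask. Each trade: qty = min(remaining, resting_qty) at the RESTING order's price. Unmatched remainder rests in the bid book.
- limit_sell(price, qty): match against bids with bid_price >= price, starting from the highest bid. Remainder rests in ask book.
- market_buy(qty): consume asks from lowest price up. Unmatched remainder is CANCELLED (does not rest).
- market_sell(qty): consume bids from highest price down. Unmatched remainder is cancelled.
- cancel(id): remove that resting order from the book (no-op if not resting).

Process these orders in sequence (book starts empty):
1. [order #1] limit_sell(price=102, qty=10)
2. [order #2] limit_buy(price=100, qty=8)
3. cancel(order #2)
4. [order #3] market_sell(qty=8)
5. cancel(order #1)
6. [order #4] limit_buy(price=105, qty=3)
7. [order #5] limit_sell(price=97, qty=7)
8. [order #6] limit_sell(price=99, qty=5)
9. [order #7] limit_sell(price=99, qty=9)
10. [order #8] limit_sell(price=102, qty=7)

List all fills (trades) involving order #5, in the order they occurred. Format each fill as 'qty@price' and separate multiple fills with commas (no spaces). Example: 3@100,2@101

After op 1 [order #1] limit_sell(price=102, qty=10): fills=none; bids=[-] asks=[#1:10@102]
After op 2 [order #2] limit_buy(price=100, qty=8): fills=none; bids=[#2:8@100] asks=[#1:10@102]
After op 3 cancel(order #2): fills=none; bids=[-] asks=[#1:10@102]
After op 4 [order #3] market_sell(qty=8): fills=none; bids=[-] asks=[#1:10@102]
After op 5 cancel(order #1): fills=none; bids=[-] asks=[-]
After op 6 [order #4] limit_buy(price=105, qty=3): fills=none; bids=[#4:3@105] asks=[-]
After op 7 [order #5] limit_sell(price=97, qty=7): fills=#4x#5:3@105; bids=[-] asks=[#5:4@97]
After op 8 [order #6] limit_sell(price=99, qty=5): fills=none; bids=[-] asks=[#5:4@97 #6:5@99]
After op 9 [order #7] limit_sell(price=99, qty=9): fills=none; bids=[-] asks=[#5:4@97 #6:5@99 #7:9@99]
After op 10 [order #8] limit_sell(price=102, qty=7): fills=none; bids=[-] asks=[#5:4@97 #6:5@99 #7:9@99 #8:7@102]

Answer: 3@105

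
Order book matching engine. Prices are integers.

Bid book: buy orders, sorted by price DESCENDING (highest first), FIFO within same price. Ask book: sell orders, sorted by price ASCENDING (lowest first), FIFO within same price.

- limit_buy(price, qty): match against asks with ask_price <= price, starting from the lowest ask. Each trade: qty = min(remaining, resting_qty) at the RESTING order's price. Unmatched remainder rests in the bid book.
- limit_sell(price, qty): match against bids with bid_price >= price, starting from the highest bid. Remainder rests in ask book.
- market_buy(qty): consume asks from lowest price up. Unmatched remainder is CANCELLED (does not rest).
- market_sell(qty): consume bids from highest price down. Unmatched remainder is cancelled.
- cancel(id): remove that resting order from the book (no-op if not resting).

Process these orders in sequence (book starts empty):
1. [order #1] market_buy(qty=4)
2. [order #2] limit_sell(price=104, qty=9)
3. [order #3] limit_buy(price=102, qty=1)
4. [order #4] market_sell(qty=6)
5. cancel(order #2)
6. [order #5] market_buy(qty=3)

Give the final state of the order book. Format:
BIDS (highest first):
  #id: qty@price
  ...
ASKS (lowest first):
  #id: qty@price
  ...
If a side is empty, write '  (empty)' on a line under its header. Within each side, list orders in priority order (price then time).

After op 1 [order #1] market_buy(qty=4): fills=none; bids=[-] asks=[-]
After op 2 [order #2] limit_sell(price=104, qty=9): fills=none; bids=[-] asks=[#2:9@104]
After op 3 [order #3] limit_buy(price=102, qty=1): fills=none; bids=[#3:1@102] asks=[#2:9@104]
After op 4 [order #4] market_sell(qty=6): fills=#3x#4:1@102; bids=[-] asks=[#2:9@104]
After op 5 cancel(order #2): fills=none; bids=[-] asks=[-]
After op 6 [order #5] market_buy(qty=3): fills=none; bids=[-] asks=[-]

Answer: BIDS (highest first):
  (empty)
ASKS (lowest first):
  (empty)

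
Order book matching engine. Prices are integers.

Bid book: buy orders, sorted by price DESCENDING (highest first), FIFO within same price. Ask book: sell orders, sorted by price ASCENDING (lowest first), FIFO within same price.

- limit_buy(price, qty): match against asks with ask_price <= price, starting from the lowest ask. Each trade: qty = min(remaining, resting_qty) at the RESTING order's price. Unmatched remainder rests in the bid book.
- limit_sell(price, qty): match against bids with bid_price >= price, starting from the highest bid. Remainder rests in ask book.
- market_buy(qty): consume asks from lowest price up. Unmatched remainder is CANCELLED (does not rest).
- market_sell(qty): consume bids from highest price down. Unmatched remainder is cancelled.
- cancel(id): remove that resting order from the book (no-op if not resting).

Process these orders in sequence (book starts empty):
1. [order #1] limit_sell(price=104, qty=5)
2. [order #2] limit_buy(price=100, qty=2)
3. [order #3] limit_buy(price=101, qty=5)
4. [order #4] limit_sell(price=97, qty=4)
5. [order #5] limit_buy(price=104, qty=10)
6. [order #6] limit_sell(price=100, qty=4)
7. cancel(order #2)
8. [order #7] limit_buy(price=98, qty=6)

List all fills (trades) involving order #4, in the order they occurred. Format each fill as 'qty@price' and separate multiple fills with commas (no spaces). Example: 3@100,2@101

Answer: 4@101

Derivation:
After op 1 [order #1] limit_sell(price=104, qty=5): fills=none; bids=[-] asks=[#1:5@104]
After op 2 [order #2] limit_buy(price=100, qty=2): fills=none; bids=[#2:2@100] asks=[#1:5@104]
After op 3 [order #3] limit_buy(price=101, qty=5): fills=none; bids=[#3:5@101 #2:2@100] asks=[#1:5@104]
After op 4 [order #4] limit_sell(price=97, qty=4): fills=#3x#4:4@101; bids=[#3:1@101 #2:2@100] asks=[#1:5@104]
After op 5 [order #5] limit_buy(price=104, qty=10): fills=#5x#1:5@104; bids=[#5:5@104 #3:1@101 #2:2@100] asks=[-]
After op 6 [order #6] limit_sell(price=100, qty=4): fills=#5x#6:4@104; bids=[#5:1@104 #3:1@101 #2:2@100] asks=[-]
After op 7 cancel(order #2): fills=none; bids=[#5:1@104 #3:1@101] asks=[-]
After op 8 [order #7] limit_buy(price=98, qty=6): fills=none; bids=[#5:1@104 #3:1@101 #7:6@98] asks=[-]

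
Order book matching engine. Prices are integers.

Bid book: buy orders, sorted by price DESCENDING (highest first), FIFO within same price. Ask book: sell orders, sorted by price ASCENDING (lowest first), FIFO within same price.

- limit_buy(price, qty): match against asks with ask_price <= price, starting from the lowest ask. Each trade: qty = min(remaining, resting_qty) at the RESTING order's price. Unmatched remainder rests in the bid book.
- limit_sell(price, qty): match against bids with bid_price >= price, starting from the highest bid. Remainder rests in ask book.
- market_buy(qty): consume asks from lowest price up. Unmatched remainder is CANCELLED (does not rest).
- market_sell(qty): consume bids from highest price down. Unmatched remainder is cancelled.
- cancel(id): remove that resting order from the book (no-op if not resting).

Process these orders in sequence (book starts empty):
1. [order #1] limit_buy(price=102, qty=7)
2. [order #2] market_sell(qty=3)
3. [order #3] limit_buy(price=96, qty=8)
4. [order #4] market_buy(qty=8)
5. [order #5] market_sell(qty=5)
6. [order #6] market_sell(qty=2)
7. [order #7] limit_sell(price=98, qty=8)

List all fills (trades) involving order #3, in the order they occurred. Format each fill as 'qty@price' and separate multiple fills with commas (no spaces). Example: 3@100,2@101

After op 1 [order #1] limit_buy(price=102, qty=7): fills=none; bids=[#1:7@102] asks=[-]
After op 2 [order #2] market_sell(qty=3): fills=#1x#2:3@102; bids=[#1:4@102] asks=[-]
After op 3 [order #3] limit_buy(price=96, qty=8): fills=none; bids=[#1:4@102 #3:8@96] asks=[-]
After op 4 [order #4] market_buy(qty=8): fills=none; bids=[#1:4@102 #3:8@96] asks=[-]
After op 5 [order #5] market_sell(qty=5): fills=#1x#5:4@102 #3x#5:1@96; bids=[#3:7@96] asks=[-]
After op 6 [order #6] market_sell(qty=2): fills=#3x#6:2@96; bids=[#3:5@96] asks=[-]
After op 7 [order #7] limit_sell(price=98, qty=8): fills=none; bids=[#3:5@96] asks=[#7:8@98]

Answer: 1@96,2@96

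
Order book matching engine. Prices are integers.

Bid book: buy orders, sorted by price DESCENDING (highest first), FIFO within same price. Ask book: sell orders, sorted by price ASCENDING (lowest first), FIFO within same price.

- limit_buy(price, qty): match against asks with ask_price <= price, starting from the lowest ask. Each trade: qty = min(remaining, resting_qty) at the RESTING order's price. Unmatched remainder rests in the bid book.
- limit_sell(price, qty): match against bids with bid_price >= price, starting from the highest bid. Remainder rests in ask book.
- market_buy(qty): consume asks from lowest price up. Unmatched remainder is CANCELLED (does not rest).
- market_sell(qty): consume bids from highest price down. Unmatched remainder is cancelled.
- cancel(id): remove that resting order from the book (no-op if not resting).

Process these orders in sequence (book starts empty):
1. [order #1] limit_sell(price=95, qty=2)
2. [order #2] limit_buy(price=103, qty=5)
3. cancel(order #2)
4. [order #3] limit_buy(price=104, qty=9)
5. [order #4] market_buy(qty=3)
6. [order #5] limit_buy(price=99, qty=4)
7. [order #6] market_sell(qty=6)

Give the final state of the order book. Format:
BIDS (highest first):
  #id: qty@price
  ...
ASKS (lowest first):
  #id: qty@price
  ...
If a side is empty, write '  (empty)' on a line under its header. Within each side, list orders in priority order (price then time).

After op 1 [order #1] limit_sell(price=95, qty=2): fills=none; bids=[-] asks=[#1:2@95]
After op 2 [order #2] limit_buy(price=103, qty=5): fills=#2x#1:2@95; bids=[#2:3@103] asks=[-]
After op 3 cancel(order #2): fills=none; bids=[-] asks=[-]
After op 4 [order #3] limit_buy(price=104, qty=9): fills=none; bids=[#3:9@104] asks=[-]
After op 5 [order #4] market_buy(qty=3): fills=none; bids=[#3:9@104] asks=[-]
After op 6 [order #5] limit_buy(price=99, qty=4): fills=none; bids=[#3:9@104 #5:4@99] asks=[-]
After op 7 [order #6] market_sell(qty=6): fills=#3x#6:6@104; bids=[#3:3@104 #5:4@99] asks=[-]

Answer: BIDS (highest first):
  #3: 3@104
  #5: 4@99
ASKS (lowest first):
  (empty)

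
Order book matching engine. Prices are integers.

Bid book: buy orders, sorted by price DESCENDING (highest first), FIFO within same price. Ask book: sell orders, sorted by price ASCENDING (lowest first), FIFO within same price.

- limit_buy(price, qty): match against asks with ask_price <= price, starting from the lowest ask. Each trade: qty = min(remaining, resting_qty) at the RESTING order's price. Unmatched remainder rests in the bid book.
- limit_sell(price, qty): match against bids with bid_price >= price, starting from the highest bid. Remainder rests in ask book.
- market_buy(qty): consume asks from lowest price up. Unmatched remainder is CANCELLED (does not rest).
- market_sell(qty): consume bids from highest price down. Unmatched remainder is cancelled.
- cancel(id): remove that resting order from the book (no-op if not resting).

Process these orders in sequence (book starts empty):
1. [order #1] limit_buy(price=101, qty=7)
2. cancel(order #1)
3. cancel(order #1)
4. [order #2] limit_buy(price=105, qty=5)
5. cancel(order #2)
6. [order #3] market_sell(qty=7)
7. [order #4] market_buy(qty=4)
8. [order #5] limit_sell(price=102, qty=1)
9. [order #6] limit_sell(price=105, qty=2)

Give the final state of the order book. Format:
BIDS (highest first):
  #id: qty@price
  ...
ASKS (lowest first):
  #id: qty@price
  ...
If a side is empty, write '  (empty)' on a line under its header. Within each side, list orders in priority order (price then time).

After op 1 [order #1] limit_buy(price=101, qty=7): fills=none; bids=[#1:7@101] asks=[-]
After op 2 cancel(order #1): fills=none; bids=[-] asks=[-]
After op 3 cancel(order #1): fills=none; bids=[-] asks=[-]
After op 4 [order #2] limit_buy(price=105, qty=5): fills=none; bids=[#2:5@105] asks=[-]
After op 5 cancel(order #2): fills=none; bids=[-] asks=[-]
After op 6 [order #3] market_sell(qty=7): fills=none; bids=[-] asks=[-]
After op 7 [order #4] market_buy(qty=4): fills=none; bids=[-] asks=[-]
After op 8 [order #5] limit_sell(price=102, qty=1): fills=none; bids=[-] asks=[#5:1@102]
After op 9 [order #6] limit_sell(price=105, qty=2): fills=none; bids=[-] asks=[#5:1@102 #6:2@105]

Answer: BIDS (highest first):
  (empty)
ASKS (lowest first):
  #5: 1@102
  #6: 2@105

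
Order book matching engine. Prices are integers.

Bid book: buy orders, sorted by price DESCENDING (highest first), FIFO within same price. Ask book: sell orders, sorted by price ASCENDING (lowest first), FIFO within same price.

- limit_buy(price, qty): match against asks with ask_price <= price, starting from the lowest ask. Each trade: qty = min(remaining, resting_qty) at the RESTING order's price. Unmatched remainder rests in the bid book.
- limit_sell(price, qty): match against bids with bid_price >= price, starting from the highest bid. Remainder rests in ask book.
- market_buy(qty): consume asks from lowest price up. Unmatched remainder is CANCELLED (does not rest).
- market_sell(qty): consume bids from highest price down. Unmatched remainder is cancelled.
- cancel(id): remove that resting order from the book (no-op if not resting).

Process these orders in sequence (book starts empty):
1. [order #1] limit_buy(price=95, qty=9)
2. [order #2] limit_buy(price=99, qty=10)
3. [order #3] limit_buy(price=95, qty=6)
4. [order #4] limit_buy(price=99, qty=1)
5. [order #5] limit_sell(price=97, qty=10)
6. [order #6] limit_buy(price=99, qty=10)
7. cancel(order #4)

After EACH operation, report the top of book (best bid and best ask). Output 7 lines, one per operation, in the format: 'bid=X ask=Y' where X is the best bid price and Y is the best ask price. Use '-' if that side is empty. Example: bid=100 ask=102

After op 1 [order #1] limit_buy(price=95, qty=9): fills=none; bids=[#1:9@95] asks=[-]
After op 2 [order #2] limit_buy(price=99, qty=10): fills=none; bids=[#2:10@99 #1:9@95] asks=[-]
After op 3 [order #3] limit_buy(price=95, qty=6): fills=none; bids=[#2:10@99 #1:9@95 #3:6@95] asks=[-]
After op 4 [order #4] limit_buy(price=99, qty=1): fills=none; bids=[#2:10@99 #4:1@99 #1:9@95 #3:6@95] asks=[-]
After op 5 [order #5] limit_sell(price=97, qty=10): fills=#2x#5:10@99; bids=[#4:1@99 #1:9@95 #3:6@95] asks=[-]
After op 6 [order #6] limit_buy(price=99, qty=10): fills=none; bids=[#4:1@99 #6:10@99 #1:9@95 #3:6@95] asks=[-]
After op 7 cancel(order #4): fills=none; bids=[#6:10@99 #1:9@95 #3:6@95] asks=[-]

Answer: bid=95 ask=-
bid=99 ask=-
bid=99 ask=-
bid=99 ask=-
bid=99 ask=-
bid=99 ask=-
bid=99 ask=-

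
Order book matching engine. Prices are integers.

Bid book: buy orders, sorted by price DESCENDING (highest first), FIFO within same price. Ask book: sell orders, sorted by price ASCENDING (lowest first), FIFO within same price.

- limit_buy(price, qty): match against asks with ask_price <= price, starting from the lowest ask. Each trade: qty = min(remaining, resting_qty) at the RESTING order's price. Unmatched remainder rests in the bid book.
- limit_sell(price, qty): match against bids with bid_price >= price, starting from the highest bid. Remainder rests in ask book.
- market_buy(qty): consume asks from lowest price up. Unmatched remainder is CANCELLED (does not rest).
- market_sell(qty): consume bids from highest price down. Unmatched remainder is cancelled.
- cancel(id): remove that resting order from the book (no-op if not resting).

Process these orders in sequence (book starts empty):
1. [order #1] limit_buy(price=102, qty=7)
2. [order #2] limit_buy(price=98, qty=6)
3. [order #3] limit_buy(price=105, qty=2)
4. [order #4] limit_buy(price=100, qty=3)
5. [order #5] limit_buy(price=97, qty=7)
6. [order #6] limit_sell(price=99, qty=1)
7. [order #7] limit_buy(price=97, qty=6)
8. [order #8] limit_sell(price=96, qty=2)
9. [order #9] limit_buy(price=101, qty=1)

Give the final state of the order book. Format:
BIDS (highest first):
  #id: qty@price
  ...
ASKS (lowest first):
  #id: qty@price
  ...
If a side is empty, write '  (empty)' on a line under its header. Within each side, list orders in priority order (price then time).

After op 1 [order #1] limit_buy(price=102, qty=7): fills=none; bids=[#1:7@102] asks=[-]
After op 2 [order #2] limit_buy(price=98, qty=6): fills=none; bids=[#1:7@102 #2:6@98] asks=[-]
After op 3 [order #3] limit_buy(price=105, qty=2): fills=none; bids=[#3:2@105 #1:7@102 #2:6@98] asks=[-]
After op 4 [order #4] limit_buy(price=100, qty=3): fills=none; bids=[#3:2@105 #1:7@102 #4:3@100 #2:6@98] asks=[-]
After op 5 [order #5] limit_buy(price=97, qty=7): fills=none; bids=[#3:2@105 #1:7@102 #4:3@100 #2:6@98 #5:7@97] asks=[-]
After op 6 [order #6] limit_sell(price=99, qty=1): fills=#3x#6:1@105; bids=[#3:1@105 #1:7@102 #4:3@100 #2:6@98 #5:7@97] asks=[-]
After op 7 [order #7] limit_buy(price=97, qty=6): fills=none; bids=[#3:1@105 #1:7@102 #4:3@100 #2:6@98 #5:7@97 #7:6@97] asks=[-]
After op 8 [order #8] limit_sell(price=96, qty=2): fills=#3x#8:1@105 #1x#8:1@102; bids=[#1:6@102 #4:3@100 #2:6@98 #5:7@97 #7:6@97] asks=[-]
After op 9 [order #9] limit_buy(price=101, qty=1): fills=none; bids=[#1:6@102 #9:1@101 #4:3@100 #2:6@98 #5:7@97 #7:6@97] asks=[-]

Answer: BIDS (highest first):
  #1: 6@102
  #9: 1@101
  #4: 3@100
  #2: 6@98
  #5: 7@97
  #7: 6@97
ASKS (lowest first):
  (empty)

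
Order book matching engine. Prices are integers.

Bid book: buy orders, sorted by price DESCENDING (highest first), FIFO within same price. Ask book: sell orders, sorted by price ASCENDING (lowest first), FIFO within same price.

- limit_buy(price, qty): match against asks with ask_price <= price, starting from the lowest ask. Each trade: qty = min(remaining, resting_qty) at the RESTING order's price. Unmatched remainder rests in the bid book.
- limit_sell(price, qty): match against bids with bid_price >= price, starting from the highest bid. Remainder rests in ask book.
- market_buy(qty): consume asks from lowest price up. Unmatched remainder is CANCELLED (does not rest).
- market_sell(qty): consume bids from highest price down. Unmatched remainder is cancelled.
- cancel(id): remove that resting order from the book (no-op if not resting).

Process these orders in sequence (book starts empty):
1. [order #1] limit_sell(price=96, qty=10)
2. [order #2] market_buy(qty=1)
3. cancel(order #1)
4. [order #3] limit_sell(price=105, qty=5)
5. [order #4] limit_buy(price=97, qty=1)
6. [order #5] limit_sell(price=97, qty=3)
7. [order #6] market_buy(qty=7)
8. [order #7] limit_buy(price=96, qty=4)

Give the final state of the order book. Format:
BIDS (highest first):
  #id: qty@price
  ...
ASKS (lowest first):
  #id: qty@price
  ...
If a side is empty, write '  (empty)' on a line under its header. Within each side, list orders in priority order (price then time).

After op 1 [order #1] limit_sell(price=96, qty=10): fills=none; bids=[-] asks=[#1:10@96]
After op 2 [order #2] market_buy(qty=1): fills=#2x#1:1@96; bids=[-] asks=[#1:9@96]
After op 3 cancel(order #1): fills=none; bids=[-] asks=[-]
After op 4 [order #3] limit_sell(price=105, qty=5): fills=none; bids=[-] asks=[#3:5@105]
After op 5 [order #4] limit_buy(price=97, qty=1): fills=none; bids=[#4:1@97] asks=[#3:5@105]
After op 6 [order #5] limit_sell(price=97, qty=3): fills=#4x#5:1@97; bids=[-] asks=[#5:2@97 #3:5@105]
After op 7 [order #6] market_buy(qty=7): fills=#6x#5:2@97 #6x#3:5@105; bids=[-] asks=[-]
After op 8 [order #7] limit_buy(price=96, qty=4): fills=none; bids=[#7:4@96] asks=[-]

Answer: BIDS (highest first):
  #7: 4@96
ASKS (lowest first):
  (empty)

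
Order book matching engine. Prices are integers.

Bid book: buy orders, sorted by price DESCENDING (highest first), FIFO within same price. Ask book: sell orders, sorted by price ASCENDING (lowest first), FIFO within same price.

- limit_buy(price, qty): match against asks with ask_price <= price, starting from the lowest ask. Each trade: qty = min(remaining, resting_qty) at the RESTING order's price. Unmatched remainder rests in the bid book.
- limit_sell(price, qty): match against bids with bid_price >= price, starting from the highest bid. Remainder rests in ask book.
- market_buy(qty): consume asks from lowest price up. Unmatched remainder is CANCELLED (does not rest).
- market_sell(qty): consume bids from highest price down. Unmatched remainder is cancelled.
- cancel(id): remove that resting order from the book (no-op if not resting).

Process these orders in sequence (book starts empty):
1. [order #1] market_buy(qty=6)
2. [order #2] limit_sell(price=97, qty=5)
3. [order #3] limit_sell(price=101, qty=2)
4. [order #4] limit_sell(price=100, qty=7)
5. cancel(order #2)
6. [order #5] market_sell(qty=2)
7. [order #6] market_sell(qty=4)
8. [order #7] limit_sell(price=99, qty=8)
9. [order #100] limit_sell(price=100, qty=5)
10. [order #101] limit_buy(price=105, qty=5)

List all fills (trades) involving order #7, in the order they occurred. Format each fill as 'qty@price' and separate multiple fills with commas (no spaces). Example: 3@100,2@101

After op 1 [order #1] market_buy(qty=6): fills=none; bids=[-] asks=[-]
After op 2 [order #2] limit_sell(price=97, qty=5): fills=none; bids=[-] asks=[#2:5@97]
After op 3 [order #3] limit_sell(price=101, qty=2): fills=none; bids=[-] asks=[#2:5@97 #3:2@101]
After op 4 [order #4] limit_sell(price=100, qty=7): fills=none; bids=[-] asks=[#2:5@97 #4:7@100 #3:2@101]
After op 5 cancel(order #2): fills=none; bids=[-] asks=[#4:7@100 #3:2@101]
After op 6 [order #5] market_sell(qty=2): fills=none; bids=[-] asks=[#4:7@100 #3:2@101]
After op 7 [order #6] market_sell(qty=4): fills=none; bids=[-] asks=[#4:7@100 #3:2@101]
After op 8 [order #7] limit_sell(price=99, qty=8): fills=none; bids=[-] asks=[#7:8@99 #4:7@100 #3:2@101]
After op 9 [order #100] limit_sell(price=100, qty=5): fills=none; bids=[-] asks=[#7:8@99 #4:7@100 #100:5@100 #3:2@101]
After op 10 [order #101] limit_buy(price=105, qty=5): fills=#101x#7:5@99; bids=[-] asks=[#7:3@99 #4:7@100 #100:5@100 #3:2@101]

Answer: 5@99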